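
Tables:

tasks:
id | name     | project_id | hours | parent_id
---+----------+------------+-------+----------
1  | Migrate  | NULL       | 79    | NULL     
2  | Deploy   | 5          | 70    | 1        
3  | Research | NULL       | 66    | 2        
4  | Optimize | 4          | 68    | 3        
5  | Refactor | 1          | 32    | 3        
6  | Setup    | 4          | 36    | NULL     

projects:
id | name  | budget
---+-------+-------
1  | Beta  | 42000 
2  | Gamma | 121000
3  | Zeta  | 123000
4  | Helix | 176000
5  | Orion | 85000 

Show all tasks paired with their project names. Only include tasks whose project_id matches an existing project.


INNER JOIN keeps only tasks rows whose project_id matches an id in projects. Walk through each task:
  - task 1 (Migrate): project_id=NULL, no match -> dropped
  - task 2 (Deploy): project_id=5 -> matches Orion
  - task 3 (Research): project_id=NULL, no match -> dropped
  - task 4 (Optimize): project_id=4 -> matches Helix
  - task 5 (Refactor): project_id=1 -> matches Beta
  - task 6 (Setup): project_id=4 -> matches Helix
So 2 of 6 rows are dropped.

SQL:
SELECT a.name, b.name AS project
FROM tasks a
INNER JOIN projects b ON a.project_id = b.id

Result:
name     | project
---------+--------
Deploy   | Orion  
Optimize | Helix  
Refactor | Beta   
Setup    | Helix  


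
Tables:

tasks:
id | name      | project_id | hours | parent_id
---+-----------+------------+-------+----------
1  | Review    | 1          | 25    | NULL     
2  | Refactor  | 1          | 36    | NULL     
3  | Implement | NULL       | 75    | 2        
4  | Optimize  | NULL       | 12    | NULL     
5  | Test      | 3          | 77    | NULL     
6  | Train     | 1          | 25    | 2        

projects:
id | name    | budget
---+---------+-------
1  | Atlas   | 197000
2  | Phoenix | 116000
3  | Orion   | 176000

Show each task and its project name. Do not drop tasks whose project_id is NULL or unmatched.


LEFT JOIN keeps every row from tasks (the left table); where project_id has no match in projects, the project columns become NULL. Walk through each task:
  - task 1 (Review): project_id=1 -> matches Atlas
  - task 2 (Refactor): project_id=1 -> matches Atlas
  - task 3 (Implement): project_id=NULL, no match -> kept with NULL
  - task 4 (Optimize): project_id=NULL, no match -> kept with NULL
  - task 5 (Test): project_id=3 -> matches Orion
  - task 6 (Train): project_id=1 -> matches Atlas
All 6 rows appear; 2 have NULL project.

SQL:
SELECT a.name, b.name AS project
FROM tasks a
LEFT JOIN projects b ON a.project_id = b.id

Result:
name      | project
----------+--------
Review    | Atlas  
Refactor  | Atlas  
Implement | NULL   
Optimize  | NULL   
Test      | Orion  
Train     | Atlas  


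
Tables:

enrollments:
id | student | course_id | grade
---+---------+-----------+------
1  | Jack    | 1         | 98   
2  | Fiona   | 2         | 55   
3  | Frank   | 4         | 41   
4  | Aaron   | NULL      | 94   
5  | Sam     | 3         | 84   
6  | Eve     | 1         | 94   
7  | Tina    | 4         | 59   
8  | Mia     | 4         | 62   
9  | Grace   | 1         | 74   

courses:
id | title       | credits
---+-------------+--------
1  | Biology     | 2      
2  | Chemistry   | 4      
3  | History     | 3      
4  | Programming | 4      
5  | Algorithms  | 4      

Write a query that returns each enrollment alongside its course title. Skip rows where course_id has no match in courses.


INNER JOIN keeps only enrollments rows whose course_id matches an id in courses. Walk through each enrollment:
  - enrollment 1 (Jack): course_id=1 -> matches Biology
  - enrollment 2 (Fiona): course_id=2 -> matches Chemistry
  - enrollment 3 (Frank): course_id=4 -> matches Programming
  - enrollment 4 (Aaron): course_id=NULL, no match -> dropped
  - enrollment 5 (Sam): course_id=3 -> matches History
  - enrollment 6 (Eve): course_id=1 -> matches Biology
  - enrollment 7 (Tina): course_id=4 -> matches Programming
  - enrollment 8 (Mia): course_id=4 -> matches Programming
  - enrollment 9 (Grace): course_id=1 -> matches Biology
So 1 of 9 rows is dropped.

SQL:
SELECT a.student, b.title AS course
FROM enrollments a
INNER JOIN courses b ON a.course_id = b.id

Result:
student | course     
--------+------------
Jack    | Biology    
Fiona   | Chemistry  
Frank   | Programming
Sam     | History    
Eve     | Biology    
Tina    | Programming
Mia     | Programming
Grace   | Biology    


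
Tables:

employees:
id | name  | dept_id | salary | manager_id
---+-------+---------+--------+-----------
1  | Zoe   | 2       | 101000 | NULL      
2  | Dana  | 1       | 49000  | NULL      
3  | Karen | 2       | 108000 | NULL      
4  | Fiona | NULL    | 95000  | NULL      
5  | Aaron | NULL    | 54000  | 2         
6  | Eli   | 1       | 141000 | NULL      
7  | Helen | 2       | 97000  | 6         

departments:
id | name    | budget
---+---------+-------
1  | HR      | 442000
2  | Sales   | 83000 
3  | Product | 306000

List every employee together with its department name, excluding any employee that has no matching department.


INNER JOIN keeps only employees rows whose dept_id matches an id in departments. Walk through each employee:
  - employee 1 (Zoe): dept_id=2 -> matches Sales
  - employee 2 (Dana): dept_id=1 -> matches HR
  - employee 3 (Karen): dept_id=2 -> matches Sales
  - employee 4 (Fiona): dept_id=NULL, no match -> dropped
  - employee 5 (Aaron): dept_id=NULL, no match -> dropped
  - employee 6 (Eli): dept_id=1 -> matches HR
  - employee 7 (Helen): dept_id=2 -> matches Sales
So 2 of 7 rows are dropped.

SQL:
SELECT a.name, b.name AS department
FROM employees a
INNER JOIN departments b ON a.dept_id = b.id

Result:
name  | department
------+-----------
Zoe   | Sales     
Dana  | HR        
Karen | Sales     
Eli   | HR        
Helen | Sales     


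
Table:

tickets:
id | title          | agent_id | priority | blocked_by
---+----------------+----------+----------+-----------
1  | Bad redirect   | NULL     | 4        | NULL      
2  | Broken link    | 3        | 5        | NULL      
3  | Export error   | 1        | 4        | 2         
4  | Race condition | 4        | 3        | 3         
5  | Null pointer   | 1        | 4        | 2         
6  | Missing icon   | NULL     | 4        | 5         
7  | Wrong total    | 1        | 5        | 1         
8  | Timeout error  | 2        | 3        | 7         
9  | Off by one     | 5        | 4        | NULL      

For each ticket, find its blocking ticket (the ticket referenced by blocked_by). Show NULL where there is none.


This is a self-join: tickets is joined to a second copy of itself, matching each row's blocked_by to another row's id. Use LEFT JOIN so rows with blocked_by=NULL are kept.
  - ticket 1 (Bad redirect): blocked_by=NULL -> NULL
  - ticket 2 (Broken link): blocked_by=NULL -> NULL
  - ticket 3 (Export error): blocked_by=2 -> Broken link
  - ticket 4 (Race condition): blocked_by=3 -> Export error
  - ticket 5 (Null pointer): blocked_by=2 -> Broken link
  - ticket 6 (Missing icon): blocked_by=5 -> Null pointer
  - ticket 7 (Wrong total): blocked_by=1 -> Bad redirect
  - ticket 8 (Timeout error): blocked_by=7 -> Wrong total
  - ticket 9 (Off by one): blocked_by=NULL -> NULL

SQL:
SELECT a.title AS item, b.title AS blocked_by
FROM tickets a
LEFT JOIN tickets b ON a.blocked_by = b.id

Result:
item           | blocked_by  
---------------+-------------
Bad redirect   | NULL        
Broken link    | NULL        
Export error   | Broken link 
Race condition | Export error
Null pointer   | Broken link 
Missing icon   | Null pointer
Wrong total    | Bad redirect
Timeout error  | Wrong total 
Off by one     | NULL        


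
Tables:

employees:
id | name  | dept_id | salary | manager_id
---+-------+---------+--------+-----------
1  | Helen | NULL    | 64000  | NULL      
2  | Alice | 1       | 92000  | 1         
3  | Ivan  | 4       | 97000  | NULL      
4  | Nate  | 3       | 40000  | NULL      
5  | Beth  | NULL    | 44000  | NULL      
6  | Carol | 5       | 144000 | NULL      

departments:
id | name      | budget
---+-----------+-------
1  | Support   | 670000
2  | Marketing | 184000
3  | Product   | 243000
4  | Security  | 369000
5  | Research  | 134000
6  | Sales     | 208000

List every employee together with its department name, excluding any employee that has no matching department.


INNER JOIN keeps only employees rows whose dept_id matches an id in departments. Walk through each employee:
  - employee 1 (Helen): dept_id=NULL, no match -> dropped
  - employee 2 (Alice): dept_id=1 -> matches Support
  - employee 3 (Ivan): dept_id=4 -> matches Security
  - employee 4 (Nate): dept_id=3 -> matches Product
  - employee 5 (Beth): dept_id=NULL, no match -> dropped
  - employee 6 (Carol): dept_id=5 -> matches Research
So 2 of 6 rows are dropped.

SQL:
SELECT a.name, b.name AS department
FROM employees a
INNER JOIN departments b ON a.dept_id = b.id

Result:
name  | department
------+-----------
Alice | Support   
Ivan  | Security  
Nate  | Product   
Carol | Research  


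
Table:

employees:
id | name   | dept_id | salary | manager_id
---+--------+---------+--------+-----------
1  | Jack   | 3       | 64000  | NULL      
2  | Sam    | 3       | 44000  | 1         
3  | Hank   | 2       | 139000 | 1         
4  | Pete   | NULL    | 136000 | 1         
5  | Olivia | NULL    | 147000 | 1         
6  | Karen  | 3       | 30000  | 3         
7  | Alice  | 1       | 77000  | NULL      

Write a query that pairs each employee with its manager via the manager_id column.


This is a self-join: employees is joined to a second copy of itself, matching each row's manager_id to another row's id. Use LEFT JOIN so rows with manager_id=NULL are kept.
  - employee 1 (Jack): manager_id=NULL -> NULL
  - employee 2 (Sam): manager_id=1 -> Jack
  - employee 3 (Hank): manager_id=1 -> Jack
  - employee 4 (Pete): manager_id=1 -> Jack
  - employee 5 (Olivia): manager_id=1 -> Jack
  - employee 6 (Karen): manager_id=3 -> Hank
  - employee 7 (Alice): manager_id=NULL -> NULL

SQL:
SELECT a.name AS item, b.name AS manager
FROM employees a
LEFT JOIN employees b ON a.manager_id = b.id

Result:
item   | manager
-------+--------
Jack   | NULL   
Sam    | Jack   
Hank   | Jack   
Pete   | Jack   
Olivia | Jack   
Karen  | Hank   
Alice  | NULL   


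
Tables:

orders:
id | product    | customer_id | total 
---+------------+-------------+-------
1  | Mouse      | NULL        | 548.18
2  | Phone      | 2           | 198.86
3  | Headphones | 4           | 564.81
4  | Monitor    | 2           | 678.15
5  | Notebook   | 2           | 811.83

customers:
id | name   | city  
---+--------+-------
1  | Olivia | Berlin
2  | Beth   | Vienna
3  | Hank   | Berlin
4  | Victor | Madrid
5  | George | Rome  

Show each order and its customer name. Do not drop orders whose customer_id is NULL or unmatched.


LEFT JOIN keeps every row from orders (the left table); where customer_id has no match in customers, the customer columns become NULL. Walk through each order:
  - order 1 (Mouse): customer_id=NULL, no match -> kept with NULL
  - order 2 (Phone): customer_id=2 -> matches Beth
  - order 3 (Headphones): customer_id=4 -> matches Victor
  - order 4 (Monitor): customer_id=2 -> matches Beth
  - order 5 (Notebook): customer_id=2 -> matches Beth
All 5 rows appear; 1 has NULL customer.

SQL:
SELECT a.product, b.name AS customer
FROM orders a
LEFT JOIN customers b ON a.customer_id = b.id

Result:
product    | customer
-----------+---------
Mouse      | NULL    
Phone      | Beth    
Headphones | Victor  
Monitor    | Beth    
Notebook   | Beth    


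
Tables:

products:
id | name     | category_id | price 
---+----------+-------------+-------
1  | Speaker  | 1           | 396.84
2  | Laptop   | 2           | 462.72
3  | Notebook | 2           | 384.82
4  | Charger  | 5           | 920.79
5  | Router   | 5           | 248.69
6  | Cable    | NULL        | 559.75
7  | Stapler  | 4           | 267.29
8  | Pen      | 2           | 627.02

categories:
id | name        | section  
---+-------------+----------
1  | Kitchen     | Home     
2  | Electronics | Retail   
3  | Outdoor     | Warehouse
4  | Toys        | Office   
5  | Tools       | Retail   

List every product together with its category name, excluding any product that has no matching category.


INNER JOIN keeps only products rows whose category_id matches an id in categories. Walk through each product:
  - product 1 (Speaker): category_id=1 -> matches Kitchen
  - product 2 (Laptop): category_id=2 -> matches Electronics
  - product 3 (Notebook): category_id=2 -> matches Electronics
  - product 4 (Charger): category_id=5 -> matches Tools
  - product 5 (Router): category_id=5 -> matches Tools
  - product 6 (Cable): category_id=NULL, no match -> dropped
  - product 7 (Stapler): category_id=4 -> matches Toys
  - product 8 (Pen): category_id=2 -> matches Electronics
So 1 of 8 rows is dropped.

SQL:
SELECT a.name, b.name AS category
FROM products a
INNER JOIN categories b ON a.category_id = b.id

Result:
name     | category   
---------+------------
Speaker  | Kitchen    
Laptop   | Electronics
Notebook | Electronics
Charger  | Tools      
Router   | Tools      
Stapler  | Toys       
Pen      | Electronics


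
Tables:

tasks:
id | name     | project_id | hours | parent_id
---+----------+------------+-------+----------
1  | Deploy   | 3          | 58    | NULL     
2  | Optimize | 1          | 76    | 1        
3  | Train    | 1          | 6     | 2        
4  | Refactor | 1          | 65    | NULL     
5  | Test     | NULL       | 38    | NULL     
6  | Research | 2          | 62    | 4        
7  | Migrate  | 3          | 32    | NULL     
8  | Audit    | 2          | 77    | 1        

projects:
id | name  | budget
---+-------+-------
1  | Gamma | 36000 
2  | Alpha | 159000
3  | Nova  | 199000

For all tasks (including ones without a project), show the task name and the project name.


LEFT JOIN keeps every row from tasks (the left table); where project_id has no match in projects, the project columns become NULL. Walk through each task:
  - task 1 (Deploy): project_id=3 -> matches Nova
  - task 2 (Optimize): project_id=1 -> matches Gamma
  - task 3 (Train): project_id=1 -> matches Gamma
  - task 4 (Refactor): project_id=1 -> matches Gamma
  - task 5 (Test): project_id=NULL, no match -> kept with NULL
  - task 6 (Research): project_id=2 -> matches Alpha
  - task 7 (Migrate): project_id=3 -> matches Nova
  - task 8 (Audit): project_id=2 -> matches Alpha
All 8 rows appear; 1 has NULL project.

SQL:
SELECT a.name, b.name AS project
FROM tasks a
LEFT JOIN projects b ON a.project_id = b.id

Result:
name     | project
---------+--------
Deploy   | Nova   
Optimize | Gamma  
Train    | Gamma  
Refactor | Gamma  
Test     | NULL   
Research | Alpha  
Migrate  | Nova   
Audit    | Alpha  


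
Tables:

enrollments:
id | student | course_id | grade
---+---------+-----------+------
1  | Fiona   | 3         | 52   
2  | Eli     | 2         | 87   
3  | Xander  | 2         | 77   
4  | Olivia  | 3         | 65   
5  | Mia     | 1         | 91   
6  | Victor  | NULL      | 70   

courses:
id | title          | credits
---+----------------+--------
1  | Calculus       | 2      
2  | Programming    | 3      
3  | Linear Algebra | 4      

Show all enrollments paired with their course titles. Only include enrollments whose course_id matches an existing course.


INNER JOIN keeps only enrollments rows whose course_id matches an id in courses. Walk through each enrollment:
  - enrollment 1 (Fiona): course_id=3 -> matches Linear Algebra
  - enrollment 2 (Eli): course_id=2 -> matches Programming
  - enrollment 3 (Xander): course_id=2 -> matches Programming
  - enrollment 4 (Olivia): course_id=3 -> matches Linear Algebra
  - enrollment 5 (Mia): course_id=1 -> matches Calculus
  - enrollment 6 (Victor): course_id=NULL, no match -> dropped
So 1 of 6 rows is dropped.

SQL:
SELECT a.student, b.title AS course
FROM enrollments a
INNER JOIN courses b ON a.course_id = b.id

Result:
student | course        
--------+---------------
Fiona   | Linear Algebra
Eli     | Programming   
Xander  | Programming   
Olivia  | Linear Algebra
Mia     | Calculus      


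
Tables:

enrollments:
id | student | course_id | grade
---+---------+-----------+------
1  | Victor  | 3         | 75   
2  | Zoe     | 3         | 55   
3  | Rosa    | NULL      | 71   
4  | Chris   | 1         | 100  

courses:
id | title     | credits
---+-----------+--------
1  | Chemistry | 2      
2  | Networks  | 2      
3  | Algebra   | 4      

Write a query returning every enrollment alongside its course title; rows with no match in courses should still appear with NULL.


LEFT JOIN keeps every row from enrollments (the left table); where course_id has no match in courses, the course columns become NULL. Walk through each enrollment:
  - enrollment 1 (Victor): course_id=3 -> matches Algebra
  - enrollment 2 (Zoe): course_id=3 -> matches Algebra
  - enrollment 3 (Rosa): course_id=NULL, no match -> kept with NULL
  - enrollment 4 (Chris): course_id=1 -> matches Chemistry
All 4 rows appear; 1 has NULL course.

SQL:
SELECT a.student, b.title AS course
FROM enrollments a
LEFT JOIN courses b ON a.course_id = b.id

Result:
student | course   
--------+----------
Victor  | Algebra  
Zoe     | Algebra  
Rosa    | NULL     
Chris   | Chemistry


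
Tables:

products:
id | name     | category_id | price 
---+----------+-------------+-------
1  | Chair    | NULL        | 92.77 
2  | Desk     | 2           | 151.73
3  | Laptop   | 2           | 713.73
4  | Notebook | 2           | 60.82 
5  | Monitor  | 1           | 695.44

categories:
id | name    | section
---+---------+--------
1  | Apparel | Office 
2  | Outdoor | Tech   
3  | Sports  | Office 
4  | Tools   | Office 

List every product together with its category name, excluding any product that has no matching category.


INNER JOIN keeps only products rows whose category_id matches an id in categories. Walk through each product:
  - product 1 (Chair): category_id=NULL, no match -> dropped
  - product 2 (Desk): category_id=2 -> matches Outdoor
  - product 3 (Laptop): category_id=2 -> matches Outdoor
  - product 4 (Notebook): category_id=2 -> matches Outdoor
  - product 5 (Monitor): category_id=1 -> matches Apparel
So 1 of 5 rows is dropped.

SQL:
SELECT a.name, b.name AS category
FROM products a
INNER JOIN categories b ON a.category_id = b.id

Result:
name     | category
---------+---------
Desk     | Outdoor 
Laptop   | Outdoor 
Notebook | Outdoor 
Monitor  | Apparel 


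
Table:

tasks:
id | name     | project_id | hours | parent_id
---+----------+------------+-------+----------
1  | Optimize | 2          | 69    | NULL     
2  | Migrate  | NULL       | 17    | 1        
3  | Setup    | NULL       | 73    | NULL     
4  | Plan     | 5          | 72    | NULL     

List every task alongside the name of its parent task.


This is a self-join: tasks is joined to a second copy of itself, matching each row's parent_id to another row's id. Use LEFT JOIN so rows with parent_id=NULL are kept.
  - task 1 (Optimize): parent_id=NULL -> NULL
  - task 2 (Migrate): parent_id=1 -> Optimize
  - task 3 (Setup): parent_id=NULL -> NULL
  - task 4 (Plan): parent_id=NULL -> NULL

SQL:
SELECT a.name AS item, b.name AS parent
FROM tasks a
LEFT JOIN tasks b ON a.parent_id = b.id

Result:
item     | parent  
---------+---------
Optimize | NULL    
Migrate  | Optimize
Setup    | NULL    
Plan     | NULL    


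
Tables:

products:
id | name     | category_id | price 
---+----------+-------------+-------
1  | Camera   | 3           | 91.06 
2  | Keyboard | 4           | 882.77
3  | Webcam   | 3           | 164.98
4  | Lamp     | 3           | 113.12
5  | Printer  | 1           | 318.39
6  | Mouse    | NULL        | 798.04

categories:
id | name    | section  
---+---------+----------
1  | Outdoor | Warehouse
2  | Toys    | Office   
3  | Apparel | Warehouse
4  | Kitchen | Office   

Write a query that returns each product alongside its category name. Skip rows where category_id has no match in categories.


INNER JOIN keeps only products rows whose category_id matches an id in categories. Walk through each product:
  - product 1 (Camera): category_id=3 -> matches Apparel
  - product 2 (Keyboard): category_id=4 -> matches Kitchen
  - product 3 (Webcam): category_id=3 -> matches Apparel
  - product 4 (Lamp): category_id=3 -> matches Apparel
  - product 5 (Printer): category_id=1 -> matches Outdoor
  - product 6 (Mouse): category_id=NULL, no match -> dropped
So 1 of 6 rows is dropped.

SQL:
SELECT a.name, b.name AS category
FROM products a
INNER JOIN categories b ON a.category_id = b.id

Result:
name     | category
---------+---------
Camera   | Apparel 
Keyboard | Kitchen 
Webcam   | Apparel 
Lamp     | Apparel 
Printer  | Outdoor 


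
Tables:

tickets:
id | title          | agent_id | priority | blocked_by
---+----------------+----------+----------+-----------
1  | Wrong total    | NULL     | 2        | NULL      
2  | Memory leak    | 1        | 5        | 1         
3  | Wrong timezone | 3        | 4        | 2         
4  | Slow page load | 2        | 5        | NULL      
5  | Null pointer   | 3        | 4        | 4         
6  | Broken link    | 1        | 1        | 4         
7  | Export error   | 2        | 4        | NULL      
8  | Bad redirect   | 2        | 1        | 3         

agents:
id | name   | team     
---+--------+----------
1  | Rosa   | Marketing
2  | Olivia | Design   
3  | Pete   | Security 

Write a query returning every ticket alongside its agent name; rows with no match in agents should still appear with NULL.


LEFT JOIN keeps every row from tickets (the left table); where agent_id has no match in agents, the agent columns become NULL. Walk through each ticket:
  - ticket 1 (Wrong total): agent_id=NULL, no match -> kept with NULL
  - ticket 2 (Memory leak): agent_id=1 -> matches Rosa
  - ticket 3 (Wrong timezone): agent_id=3 -> matches Pete
  - ticket 4 (Slow page load): agent_id=2 -> matches Olivia
  - ticket 5 (Null pointer): agent_id=3 -> matches Pete
  - ticket 6 (Broken link): agent_id=1 -> matches Rosa
  - ticket 7 (Export error): agent_id=2 -> matches Olivia
  - ticket 8 (Bad redirect): agent_id=2 -> matches Olivia
All 8 rows appear; 1 has NULL agent.

SQL:
SELECT a.title, b.name AS agent
FROM tickets a
LEFT JOIN agents b ON a.agent_id = b.id

Result:
title          | agent 
---------------+-------
Wrong total    | NULL  
Memory leak    | Rosa  
Wrong timezone | Pete  
Slow page load | Olivia
Null pointer   | Pete  
Broken link    | Rosa  
Export error   | Olivia
Bad redirect   | Olivia


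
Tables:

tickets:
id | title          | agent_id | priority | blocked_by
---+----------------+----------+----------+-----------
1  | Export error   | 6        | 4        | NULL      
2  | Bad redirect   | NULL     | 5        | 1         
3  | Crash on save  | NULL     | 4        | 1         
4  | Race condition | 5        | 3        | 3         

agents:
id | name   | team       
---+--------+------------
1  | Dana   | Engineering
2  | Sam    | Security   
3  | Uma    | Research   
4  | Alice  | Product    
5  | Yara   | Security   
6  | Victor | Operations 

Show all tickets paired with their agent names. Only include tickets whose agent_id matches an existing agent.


INNER JOIN keeps only tickets rows whose agent_id matches an id in agents. Walk through each ticket:
  - ticket 1 (Export error): agent_id=6 -> matches Victor
  - ticket 2 (Bad redirect): agent_id=NULL, no match -> dropped
  - ticket 3 (Crash on save): agent_id=NULL, no match -> dropped
  - ticket 4 (Race condition): agent_id=5 -> matches Yara
So 2 of 4 rows are dropped.

SQL:
SELECT a.title, b.name AS agent
FROM tickets a
INNER JOIN agents b ON a.agent_id = b.id

Result:
title          | agent 
---------------+-------
Export error   | Victor
Race condition | Yara  


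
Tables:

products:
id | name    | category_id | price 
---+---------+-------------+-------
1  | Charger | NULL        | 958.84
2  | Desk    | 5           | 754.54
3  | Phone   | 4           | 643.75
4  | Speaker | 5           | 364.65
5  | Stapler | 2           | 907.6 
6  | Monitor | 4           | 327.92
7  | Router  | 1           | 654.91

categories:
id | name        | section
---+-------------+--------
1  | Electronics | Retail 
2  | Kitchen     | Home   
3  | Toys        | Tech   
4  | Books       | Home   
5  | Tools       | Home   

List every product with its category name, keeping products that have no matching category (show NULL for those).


LEFT JOIN keeps every row from products (the left table); where category_id has no match in categories, the category columns become NULL. Walk through each product:
  - product 1 (Charger): category_id=NULL, no match -> kept with NULL
  - product 2 (Desk): category_id=5 -> matches Tools
  - product 3 (Phone): category_id=4 -> matches Books
  - product 4 (Speaker): category_id=5 -> matches Tools
  - product 5 (Stapler): category_id=2 -> matches Kitchen
  - product 6 (Monitor): category_id=4 -> matches Books
  - product 7 (Router): category_id=1 -> matches Electronics
All 7 rows appear; 1 has NULL category.

SQL:
SELECT a.name, b.name AS category
FROM products a
LEFT JOIN categories b ON a.category_id = b.id

Result:
name    | category   
--------+------------
Charger | NULL       
Desk    | Tools      
Phone   | Books      
Speaker | Tools      
Stapler | Kitchen    
Monitor | Books      
Router  | Electronics


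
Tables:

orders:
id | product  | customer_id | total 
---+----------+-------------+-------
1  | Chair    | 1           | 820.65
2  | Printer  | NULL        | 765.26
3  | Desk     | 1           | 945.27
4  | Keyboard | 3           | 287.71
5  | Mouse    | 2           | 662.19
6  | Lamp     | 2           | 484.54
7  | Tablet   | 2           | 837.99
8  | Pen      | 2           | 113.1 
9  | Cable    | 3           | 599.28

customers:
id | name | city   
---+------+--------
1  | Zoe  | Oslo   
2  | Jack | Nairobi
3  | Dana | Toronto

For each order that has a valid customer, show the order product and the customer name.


INNER JOIN keeps only orders rows whose customer_id matches an id in customers. Walk through each order:
  - order 1 (Chair): customer_id=1 -> matches Zoe
  - order 2 (Printer): customer_id=NULL, no match -> dropped
  - order 3 (Desk): customer_id=1 -> matches Zoe
  - order 4 (Keyboard): customer_id=3 -> matches Dana
  - order 5 (Mouse): customer_id=2 -> matches Jack
  - order 6 (Lamp): customer_id=2 -> matches Jack
  - order 7 (Tablet): customer_id=2 -> matches Jack
  - order 8 (Pen): customer_id=2 -> matches Jack
  - order 9 (Cable): customer_id=3 -> matches Dana
So 1 of 9 rows is dropped.

SQL:
SELECT a.product, b.name AS customer
FROM orders a
INNER JOIN customers b ON a.customer_id = b.id

Result:
product  | customer
---------+---------
Chair    | Zoe     
Desk     | Zoe     
Keyboard | Dana    
Mouse    | Jack    
Lamp     | Jack    
Tablet   | Jack    
Pen      | Jack    
Cable    | Dana    


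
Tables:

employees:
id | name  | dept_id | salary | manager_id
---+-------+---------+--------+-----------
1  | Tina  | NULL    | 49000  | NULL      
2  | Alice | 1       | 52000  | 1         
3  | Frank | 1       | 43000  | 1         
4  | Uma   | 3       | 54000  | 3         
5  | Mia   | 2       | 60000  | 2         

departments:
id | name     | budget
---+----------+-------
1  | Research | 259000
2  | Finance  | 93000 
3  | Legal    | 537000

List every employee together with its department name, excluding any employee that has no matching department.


INNER JOIN keeps only employees rows whose dept_id matches an id in departments. Walk through each employee:
  - employee 1 (Tina): dept_id=NULL, no match -> dropped
  - employee 2 (Alice): dept_id=1 -> matches Research
  - employee 3 (Frank): dept_id=1 -> matches Research
  - employee 4 (Uma): dept_id=3 -> matches Legal
  - employee 5 (Mia): dept_id=2 -> matches Finance
So 1 of 5 rows is dropped.

SQL:
SELECT a.name, b.name AS department
FROM employees a
INNER JOIN departments b ON a.dept_id = b.id

Result:
name  | department
------+-----------
Alice | Research  
Frank | Research  
Uma   | Legal     
Mia   | Finance   


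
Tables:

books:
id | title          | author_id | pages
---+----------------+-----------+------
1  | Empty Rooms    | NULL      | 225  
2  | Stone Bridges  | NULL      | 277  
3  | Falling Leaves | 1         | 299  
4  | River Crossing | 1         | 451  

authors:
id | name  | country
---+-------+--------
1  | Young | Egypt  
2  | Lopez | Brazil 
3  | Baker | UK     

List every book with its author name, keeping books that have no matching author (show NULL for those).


LEFT JOIN keeps every row from books (the left table); where author_id has no match in authors, the author columns become NULL. Walk through each book:
  - book 1 (Empty Rooms): author_id=NULL, no match -> kept with NULL
  - book 2 (Stone Bridges): author_id=NULL, no match -> kept with NULL
  - book 3 (Falling Leaves): author_id=1 -> matches Young
  - book 4 (River Crossing): author_id=1 -> matches Young
All 4 rows appear; 2 have NULL author.

SQL:
SELECT a.title, b.name AS author
FROM books a
LEFT JOIN authors b ON a.author_id = b.id

Result:
title          | author
---------------+-------
Empty Rooms    | NULL  
Stone Bridges  | NULL  
Falling Leaves | Young 
River Crossing | Young 


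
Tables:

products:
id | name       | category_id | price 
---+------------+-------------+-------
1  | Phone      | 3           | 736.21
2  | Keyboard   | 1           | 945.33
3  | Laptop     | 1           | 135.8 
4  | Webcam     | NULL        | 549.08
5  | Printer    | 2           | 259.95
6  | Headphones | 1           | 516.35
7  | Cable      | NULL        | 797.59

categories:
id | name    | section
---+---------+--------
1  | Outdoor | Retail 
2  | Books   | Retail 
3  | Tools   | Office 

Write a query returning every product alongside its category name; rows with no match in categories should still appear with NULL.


LEFT JOIN keeps every row from products (the left table); where category_id has no match in categories, the category columns become NULL. Walk through each product:
  - product 1 (Phone): category_id=3 -> matches Tools
  - product 2 (Keyboard): category_id=1 -> matches Outdoor
  - product 3 (Laptop): category_id=1 -> matches Outdoor
  - product 4 (Webcam): category_id=NULL, no match -> kept with NULL
  - product 5 (Printer): category_id=2 -> matches Books
  - product 6 (Headphones): category_id=1 -> matches Outdoor
  - product 7 (Cable): category_id=NULL, no match -> kept with NULL
All 7 rows appear; 2 have NULL category.

SQL:
SELECT a.name, b.name AS category
FROM products a
LEFT JOIN categories b ON a.category_id = b.id

Result:
name       | category
-----------+---------
Phone      | Tools   
Keyboard   | Outdoor 
Laptop     | Outdoor 
Webcam     | NULL    
Printer    | Books   
Headphones | Outdoor 
Cable      | NULL    


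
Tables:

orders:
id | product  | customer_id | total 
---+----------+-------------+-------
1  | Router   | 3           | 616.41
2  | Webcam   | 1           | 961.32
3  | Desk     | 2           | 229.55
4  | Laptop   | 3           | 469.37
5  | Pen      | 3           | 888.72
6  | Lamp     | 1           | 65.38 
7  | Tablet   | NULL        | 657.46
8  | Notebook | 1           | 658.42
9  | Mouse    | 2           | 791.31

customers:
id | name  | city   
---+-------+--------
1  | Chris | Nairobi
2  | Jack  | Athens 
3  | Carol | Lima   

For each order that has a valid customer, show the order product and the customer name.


INNER JOIN keeps only orders rows whose customer_id matches an id in customers. Walk through each order:
  - order 1 (Router): customer_id=3 -> matches Carol
  - order 2 (Webcam): customer_id=1 -> matches Chris
  - order 3 (Desk): customer_id=2 -> matches Jack
  - order 4 (Laptop): customer_id=3 -> matches Carol
  - order 5 (Pen): customer_id=3 -> matches Carol
  - order 6 (Lamp): customer_id=1 -> matches Chris
  - order 7 (Tablet): customer_id=NULL, no match -> dropped
  - order 8 (Notebook): customer_id=1 -> matches Chris
  - order 9 (Mouse): customer_id=2 -> matches Jack
So 1 of 9 rows is dropped.

SQL:
SELECT a.product, b.name AS customer
FROM orders a
INNER JOIN customers b ON a.customer_id = b.id

Result:
product  | customer
---------+---------
Router   | Carol   
Webcam   | Chris   
Desk     | Jack    
Laptop   | Carol   
Pen      | Carol   
Lamp     | Chris   
Notebook | Chris   
Mouse    | Jack    


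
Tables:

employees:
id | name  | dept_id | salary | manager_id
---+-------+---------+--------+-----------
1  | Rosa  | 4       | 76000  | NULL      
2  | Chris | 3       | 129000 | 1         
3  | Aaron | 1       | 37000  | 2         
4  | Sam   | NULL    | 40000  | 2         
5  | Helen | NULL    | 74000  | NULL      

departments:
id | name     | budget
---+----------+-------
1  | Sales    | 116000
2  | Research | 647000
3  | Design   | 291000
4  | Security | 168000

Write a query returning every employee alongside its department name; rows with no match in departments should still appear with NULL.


LEFT JOIN keeps every row from employees (the left table); where dept_id has no match in departments, the department columns become NULL. Walk through each employee:
  - employee 1 (Rosa): dept_id=4 -> matches Security
  - employee 2 (Chris): dept_id=3 -> matches Design
  - employee 3 (Aaron): dept_id=1 -> matches Sales
  - employee 4 (Sam): dept_id=NULL, no match -> kept with NULL
  - employee 5 (Helen): dept_id=NULL, no match -> kept with NULL
All 5 rows appear; 2 have NULL department.

SQL:
SELECT a.name, b.name AS department
FROM employees a
LEFT JOIN departments b ON a.dept_id = b.id

Result:
name  | department
------+-----------
Rosa  | Security  
Chris | Design    
Aaron | Sales     
Sam   | NULL      
Helen | NULL      


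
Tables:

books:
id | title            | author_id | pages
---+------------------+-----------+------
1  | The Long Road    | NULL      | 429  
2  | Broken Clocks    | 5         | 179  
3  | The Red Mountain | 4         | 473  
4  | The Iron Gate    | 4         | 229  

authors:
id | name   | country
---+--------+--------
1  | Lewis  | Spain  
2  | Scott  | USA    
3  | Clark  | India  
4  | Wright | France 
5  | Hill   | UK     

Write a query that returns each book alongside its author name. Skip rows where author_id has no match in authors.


INNER JOIN keeps only books rows whose author_id matches an id in authors. Walk through each book:
  - book 1 (The Long Road): author_id=NULL, no match -> dropped
  - book 2 (Broken Clocks): author_id=5 -> matches Hill
  - book 3 (The Red Mountain): author_id=4 -> matches Wright
  - book 4 (The Iron Gate): author_id=4 -> matches Wright
So 1 of 4 rows is dropped.

SQL:
SELECT a.title, b.name AS author
FROM books a
INNER JOIN authors b ON a.author_id = b.id

Result:
title            | author
-----------------+-------
Broken Clocks    | Hill  
The Red Mountain | Wright
The Iron Gate    | Wright


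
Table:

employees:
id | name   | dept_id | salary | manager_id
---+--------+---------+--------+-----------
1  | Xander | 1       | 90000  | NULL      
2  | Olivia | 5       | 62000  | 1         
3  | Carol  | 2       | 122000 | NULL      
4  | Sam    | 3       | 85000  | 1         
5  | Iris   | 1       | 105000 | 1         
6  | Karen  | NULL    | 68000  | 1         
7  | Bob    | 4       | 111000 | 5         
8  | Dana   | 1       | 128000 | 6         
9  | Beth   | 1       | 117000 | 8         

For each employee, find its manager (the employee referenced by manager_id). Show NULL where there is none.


This is a self-join: employees is joined to a second copy of itself, matching each row's manager_id to another row's id. Use LEFT JOIN so rows with manager_id=NULL are kept.
  - employee 1 (Xander): manager_id=NULL -> NULL
  - employee 2 (Olivia): manager_id=1 -> Xander
  - employee 3 (Carol): manager_id=NULL -> NULL
  - employee 4 (Sam): manager_id=1 -> Xander
  - employee 5 (Iris): manager_id=1 -> Xander
  - employee 6 (Karen): manager_id=1 -> Xander
  - employee 7 (Bob): manager_id=5 -> Iris
  - employee 8 (Dana): manager_id=6 -> Karen
  - employee 9 (Beth): manager_id=8 -> Dana

SQL:
SELECT a.name AS item, b.name AS manager
FROM employees a
LEFT JOIN employees b ON a.manager_id = b.id

Result:
item   | manager
-------+--------
Xander | NULL   
Olivia | Xander 
Carol  | NULL   
Sam    | Xander 
Iris   | Xander 
Karen  | Xander 
Bob    | Iris   
Dana   | Karen  
Beth   | Dana   


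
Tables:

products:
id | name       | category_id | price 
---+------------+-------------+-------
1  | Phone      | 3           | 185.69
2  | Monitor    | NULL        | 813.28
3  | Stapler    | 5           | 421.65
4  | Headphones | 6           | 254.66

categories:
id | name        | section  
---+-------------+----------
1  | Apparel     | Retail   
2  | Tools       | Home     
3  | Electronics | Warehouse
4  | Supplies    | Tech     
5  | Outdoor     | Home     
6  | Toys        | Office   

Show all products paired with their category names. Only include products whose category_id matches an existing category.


INNER JOIN keeps only products rows whose category_id matches an id in categories. Walk through each product:
  - product 1 (Phone): category_id=3 -> matches Electronics
  - product 2 (Monitor): category_id=NULL, no match -> dropped
  - product 3 (Stapler): category_id=5 -> matches Outdoor
  - product 4 (Headphones): category_id=6 -> matches Toys
So 1 of 4 rows is dropped.

SQL:
SELECT a.name, b.name AS category
FROM products a
INNER JOIN categories b ON a.category_id = b.id

Result:
name       | category   
-----------+------------
Phone      | Electronics
Stapler    | Outdoor    
Headphones | Toys       


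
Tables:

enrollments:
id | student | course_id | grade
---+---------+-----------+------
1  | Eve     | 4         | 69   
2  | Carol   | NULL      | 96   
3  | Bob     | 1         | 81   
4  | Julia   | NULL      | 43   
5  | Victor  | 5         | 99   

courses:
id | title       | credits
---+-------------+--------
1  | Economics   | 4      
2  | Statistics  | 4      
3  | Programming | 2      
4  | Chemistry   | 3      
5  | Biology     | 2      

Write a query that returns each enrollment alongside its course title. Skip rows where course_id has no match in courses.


INNER JOIN keeps only enrollments rows whose course_id matches an id in courses. Walk through each enrollment:
  - enrollment 1 (Eve): course_id=4 -> matches Chemistry
  - enrollment 2 (Carol): course_id=NULL, no match -> dropped
  - enrollment 3 (Bob): course_id=1 -> matches Economics
  - enrollment 4 (Julia): course_id=NULL, no match -> dropped
  - enrollment 5 (Victor): course_id=5 -> matches Biology
So 2 of 5 rows are dropped.

SQL:
SELECT a.student, b.title AS course
FROM enrollments a
INNER JOIN courses b ON a.course_id = b.id

Result:
student | course   
--------+----------
Eve     | Chemistry
Bob     | Economics
Victor  | Biology  


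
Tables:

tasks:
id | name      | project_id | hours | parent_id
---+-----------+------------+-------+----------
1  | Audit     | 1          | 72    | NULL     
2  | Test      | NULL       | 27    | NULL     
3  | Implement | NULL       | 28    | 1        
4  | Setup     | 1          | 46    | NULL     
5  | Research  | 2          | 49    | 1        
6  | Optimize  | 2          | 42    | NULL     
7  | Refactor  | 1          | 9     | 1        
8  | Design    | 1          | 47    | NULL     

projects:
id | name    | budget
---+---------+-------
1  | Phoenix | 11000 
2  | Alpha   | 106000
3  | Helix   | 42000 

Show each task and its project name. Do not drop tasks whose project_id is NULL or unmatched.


LEFT JOIN keeps every row from tasks (the left table); where project_id has no match in projects, the project columns become NULL. Walk through each task:
  - task 1 (Audit): project_id=1 -> matches Phoenix
  - task 2 (Test): project_id=NULL, no match -> kept with NULL
  - task 3 (Implement): project_id=NULL, no match -> kept with NULL
  - task 4 (Setup): project_id=1 -> matches Phoenix
  - task 5 (Research): project_id=2 -> matches Alpha
  - task 6 (Optimize): project_id=2 -> matches Alpha
  - task 7 (Refactor): project_id=1 -> matches Phoenix
  - task 8 (Design): project_id=1 -> matches Phoenix
All 8 rows appear; 2 have NULL project.

SQL:
SELECT a.name, b.name AS project
FROM tasks a
LEFT JOIN projects b ON a.project_id = b.id

Result:
name      | project
----------+--------
Audit     | Phoenix
Test      | NULL   
Implement | NULL   
Setup     | Phoenix
Research  | Alpha  
Optimize  | Alpha  
Refactor  | Phoenix
Design    | Phoenix
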